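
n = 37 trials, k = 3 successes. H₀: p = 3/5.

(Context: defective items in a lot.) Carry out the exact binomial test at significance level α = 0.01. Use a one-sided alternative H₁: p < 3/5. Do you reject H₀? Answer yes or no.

Exact binomial: n=37, k=3, p₀=3/5=0.6000
P(X≤3) from Σ C(n,i)·p₀^i·(1−p₀)^(n−i)
p-value (one-sided, H₁ less) = 0.00000
At α=0.01: p < α → reject H₀

reject H₀: yes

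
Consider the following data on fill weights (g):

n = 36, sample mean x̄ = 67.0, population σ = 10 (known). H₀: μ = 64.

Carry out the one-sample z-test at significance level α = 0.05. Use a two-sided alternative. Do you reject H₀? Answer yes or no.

reject H₀: no

SE = σ/√n = 10/√36 = 1.6667
z = (x̄−μ₀)/SE = (67.0−64)/1.6667 = 1.8000
p-value (two-sided) = 0.07186
At α=0.05: p ≥ α → fail to reject H₀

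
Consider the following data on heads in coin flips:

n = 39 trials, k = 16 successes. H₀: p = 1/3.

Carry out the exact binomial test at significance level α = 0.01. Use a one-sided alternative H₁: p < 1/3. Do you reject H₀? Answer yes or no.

reject H₀: no

Exact binomial: n=39, k=16, p₀=1/3=0.3333
P(X≤16) from Σ C(n,i)·p₀^i·(1−p₀)^(n−i)
p-value (one-sided, H₁ less) = 0.88159
At α=0.01: p ≥ α → fail to reject H₀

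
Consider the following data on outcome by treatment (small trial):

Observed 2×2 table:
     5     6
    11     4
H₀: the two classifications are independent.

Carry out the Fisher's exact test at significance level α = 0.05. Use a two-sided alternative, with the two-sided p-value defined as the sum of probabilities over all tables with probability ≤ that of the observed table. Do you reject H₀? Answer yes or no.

reject H₀: no

Margins: r₁=11, r₂=15, c₁=16, c₂=10, n=26
p_obs = C(11,5)·C(15,11)/C(26,16); sum pmf over tables with pmf ≤ p_obs
p-value (two-sided) = 0.22797
At α=0.05: p ≥ α → fail to reject H₀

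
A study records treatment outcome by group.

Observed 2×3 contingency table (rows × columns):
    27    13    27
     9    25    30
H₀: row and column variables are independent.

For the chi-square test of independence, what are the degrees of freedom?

df = (r−1)(c−1) = (2−1)·(3−1) = 2

degrees of freedom = 2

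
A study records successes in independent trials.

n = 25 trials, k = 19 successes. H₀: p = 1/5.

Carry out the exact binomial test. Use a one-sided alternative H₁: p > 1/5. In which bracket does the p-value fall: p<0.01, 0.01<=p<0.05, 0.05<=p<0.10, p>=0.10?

Exact binomial: n=25, k=19, p₀=1/5=0.2000
P(X≥19) from Σ C(n,i)·p₀^i·(1−p₀)^(n−i)
p-value (one-sided, H₁ greater) = 0.00000
→ bracket: p<0.01

p-value bracket: p<0.01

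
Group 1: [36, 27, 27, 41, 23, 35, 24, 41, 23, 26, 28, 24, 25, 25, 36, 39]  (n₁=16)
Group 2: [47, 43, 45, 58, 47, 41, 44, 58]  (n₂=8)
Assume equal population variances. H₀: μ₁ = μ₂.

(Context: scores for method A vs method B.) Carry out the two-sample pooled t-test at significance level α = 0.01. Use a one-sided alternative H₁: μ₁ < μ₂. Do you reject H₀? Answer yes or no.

reject H₀: yes

x̄₁=30.000, s₁=6.723, n₁=16
x̄₂=47.875, s₂=6.556, n₂=8
s_p² = [15·6.723² + 7·6.556²]/22 = 44.4943
SE = √(s_p²·(1/16+1/8)) = 2.8884
t = (30.000−47.875)/2.8884 = -6.1886
df = 22
p-value (one-sided, H₁ less) = 0.00000
At α=0.01: p < α → reject H₀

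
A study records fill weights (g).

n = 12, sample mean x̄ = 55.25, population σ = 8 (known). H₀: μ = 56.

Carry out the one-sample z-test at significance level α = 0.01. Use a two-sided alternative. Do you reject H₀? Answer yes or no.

SE = σ/√n = 8/√12 = 2.3094
z = (x̄−μ₀)/SE = (55.25−56)/2.3094 = -0.3248
p-value (two-sided) = 0.74536
At α=0.01: p ≥ α → fail to reject H₀

reject H₀: no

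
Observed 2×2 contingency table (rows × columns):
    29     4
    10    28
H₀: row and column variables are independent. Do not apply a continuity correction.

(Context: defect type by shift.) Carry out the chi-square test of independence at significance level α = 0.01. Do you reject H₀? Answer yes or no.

Row totals [33, 38], col totals [39, 32], n=71
χ² = (29−18.13)²/18.13 + (4−14.87)²/14.87 + (10−20.87)²/20.87 + (28−17.13)²/17.13 = 27.0384
df = 1
p-value (upper-tail) = 0.00000
At α=0.01: p < α → reject H₀

reject H₀: yes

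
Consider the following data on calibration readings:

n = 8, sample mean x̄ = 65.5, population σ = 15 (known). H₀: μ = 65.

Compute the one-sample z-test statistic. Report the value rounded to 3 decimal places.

test statistic = 0.094

SE = σ/√n = 15/√8 = 5.3033
z = (x̄−μ₀)/SE = (65.5−65)/5.3033 = 0.0943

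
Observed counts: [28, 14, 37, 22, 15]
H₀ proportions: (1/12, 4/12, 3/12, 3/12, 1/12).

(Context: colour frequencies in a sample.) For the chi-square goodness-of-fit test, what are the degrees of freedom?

df = k − 1 = 5 − 1 = 4

degrees of freedom = 4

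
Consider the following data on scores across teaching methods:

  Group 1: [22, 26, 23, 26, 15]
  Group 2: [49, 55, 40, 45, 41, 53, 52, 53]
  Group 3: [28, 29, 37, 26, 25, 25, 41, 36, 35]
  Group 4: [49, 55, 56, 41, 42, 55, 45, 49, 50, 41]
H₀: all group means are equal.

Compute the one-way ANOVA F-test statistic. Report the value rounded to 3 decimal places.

Group means [22.40, 48.50, 31.33, 48.30], grand mean 39.531
SSB = Σnᵢ(x̄ᵢ−x̄)² = 3484.669; SSW = ΣΣ(x−x̄ᵢ)² = 913.300
MSB = 3484.669/3 = 1161.5562; MSW = 913.300/28 = 32.6179
F = MSB/MSW = 35.6111
df = (3, 28)

test statistic = 35.611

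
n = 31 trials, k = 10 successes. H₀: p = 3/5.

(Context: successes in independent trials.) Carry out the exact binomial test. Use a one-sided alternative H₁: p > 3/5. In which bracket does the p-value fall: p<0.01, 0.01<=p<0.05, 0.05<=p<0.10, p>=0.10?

Exact binomial: n=31, k=10, p₀=3/5=0.6000
P(X≥10) from Σ C(n,i)·p₀^i·(1−p₀)^(n−i)
p-value (one-sided, H₁ greater) = 0.99952
→ bracket: p>=0.10

p-value bracket: p>=0.10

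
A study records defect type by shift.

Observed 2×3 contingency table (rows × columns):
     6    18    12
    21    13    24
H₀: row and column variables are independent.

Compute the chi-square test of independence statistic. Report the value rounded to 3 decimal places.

test statistic = 8.454

Row totals [36, 58], col totals [27, 31, 36], n=94
χ² = (6−10.34)²/10.34 + (18−11.87)²/11.87 + (12−13.79)²/13.79 + (21−16.66)²/16.66 + (13−19.13)²/19.13 + (24−22.21)²/22.21 = 8.4539
df = 2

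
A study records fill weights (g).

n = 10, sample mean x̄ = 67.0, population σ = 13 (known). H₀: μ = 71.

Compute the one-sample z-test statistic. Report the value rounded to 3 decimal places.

test statistic = -0.973

SE = σ/√n = 13/√10 = 4.1110
z = (x̄−μ₀)/SE = (67.0−71)/4.1110 = -0.9730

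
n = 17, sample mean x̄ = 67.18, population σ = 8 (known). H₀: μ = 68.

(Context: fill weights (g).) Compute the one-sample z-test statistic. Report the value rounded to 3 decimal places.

SE = σ/√n = 8/√17 = 1.9403
z = (x̄−μ₀)/SE = (67.18−68)/1.9403 = -0.4226

test statistic = -0.423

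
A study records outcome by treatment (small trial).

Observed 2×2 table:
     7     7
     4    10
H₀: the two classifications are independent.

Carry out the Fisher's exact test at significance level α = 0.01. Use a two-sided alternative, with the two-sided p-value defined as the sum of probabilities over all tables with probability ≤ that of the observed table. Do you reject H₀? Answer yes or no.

Margins: r₁=14, r₂=14, c₁=11, c₂=17, n=28
p_obs = C(14,7)·C(14,4)/C(28,11); sum pmf over tables with pmf ≤ p_obs
p-value (two-sided) = 0.44007
At α=0.01: p ≥ α → fail to reject H₀

reject H₀: no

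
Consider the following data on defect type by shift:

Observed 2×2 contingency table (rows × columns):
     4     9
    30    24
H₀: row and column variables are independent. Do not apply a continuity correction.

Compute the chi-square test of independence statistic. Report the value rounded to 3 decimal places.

test statistic = 2.575

Row totals [13, 54], col totals [34, 33], n=67
χ² = (4−6.60)²/6.60 + (9−6.40)²/6.40 + (30−27.40)²/27.40 + (24−26.60)²/26.60 = 2.5754
df = 1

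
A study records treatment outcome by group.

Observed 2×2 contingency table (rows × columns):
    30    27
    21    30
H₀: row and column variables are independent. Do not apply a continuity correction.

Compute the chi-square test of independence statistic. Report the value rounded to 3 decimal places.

Row totals [57, 51], col totals [51, 57], n=108
χ² = (30−26.92)²/26.92 + (27−30.08)²/30.08 + (21−24.08)²/24.08 + (30−26.92)²/26.92 = 1.4172
df = 1

test statistic = 1.417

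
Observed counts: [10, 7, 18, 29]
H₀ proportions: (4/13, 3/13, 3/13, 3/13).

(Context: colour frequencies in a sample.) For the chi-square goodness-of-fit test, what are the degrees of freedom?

df = k − 1 = 4 − 1 = 3

degrees of freedom = 3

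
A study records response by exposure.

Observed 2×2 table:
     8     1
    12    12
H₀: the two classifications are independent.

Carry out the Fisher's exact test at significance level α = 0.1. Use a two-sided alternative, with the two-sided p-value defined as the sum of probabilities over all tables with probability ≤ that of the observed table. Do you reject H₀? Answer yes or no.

Margins: r₁=9, r₂=24, c₁=20, c₂=13, n=33
p_obs = C(9,8)·C(24,12)/C(33,20); sum pmf over tables with pmf ≤ p_obs
p-value (two-sided) = 0.05596
At α=0.1: p < α → reject H₀

reject H₀: yes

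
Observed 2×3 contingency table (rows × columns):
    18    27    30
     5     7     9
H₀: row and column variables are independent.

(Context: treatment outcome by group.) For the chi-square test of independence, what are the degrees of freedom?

df = (r−1)(c−1) = (2−1)·(3−1) = 2

degrees of freedom = 2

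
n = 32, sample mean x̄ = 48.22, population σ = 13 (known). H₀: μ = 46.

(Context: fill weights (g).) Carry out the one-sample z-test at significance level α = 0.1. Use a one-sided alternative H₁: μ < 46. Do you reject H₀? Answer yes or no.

SE = σ/√n = 13/√32 = 2.2981
z = (x̄−μ₀)/SE = (48.22−46)/2.2981 = 0.9660
p-value (one-sided, H₁ less) = 0.83298
At α=0.1: p ≥ α → fail to reject H₀

reject H₀: no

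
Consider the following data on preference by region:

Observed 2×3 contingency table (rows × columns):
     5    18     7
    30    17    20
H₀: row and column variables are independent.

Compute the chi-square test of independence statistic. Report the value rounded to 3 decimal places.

test statistic = 11.740

Row totals [30, 67], col totals [35, 35, 27], n=97
χ² = (5−10.82)²/10.82 + (18−10.82)²/10.82 + (7−8.35)²/8.35 + (30−24.18)²/24.18 + (17−24.18)²/24.18 + (20−18.65)²/18.65 = 11.7397
df = 2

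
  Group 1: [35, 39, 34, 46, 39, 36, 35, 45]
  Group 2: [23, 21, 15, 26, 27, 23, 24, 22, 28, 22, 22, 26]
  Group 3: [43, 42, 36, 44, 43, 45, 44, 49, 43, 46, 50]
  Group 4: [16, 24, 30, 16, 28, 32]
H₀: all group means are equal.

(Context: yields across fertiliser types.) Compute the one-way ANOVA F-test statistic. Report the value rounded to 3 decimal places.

test statistic = 53.262

Group means [38.62, 23.25, 44.09, 24.33], grand mean 32.946
SSB = Σnᵢ(x̄ᵢ−x̄)² = 3197.524; SSW = ΣΣ(x−x̄ᵢ)² = 660.367
MSB = 3197.524/3 = 1065.8415; MSW = 660.367/33 = 20.0111
F = MSB/MSW = 53.2624
df = (3, 33)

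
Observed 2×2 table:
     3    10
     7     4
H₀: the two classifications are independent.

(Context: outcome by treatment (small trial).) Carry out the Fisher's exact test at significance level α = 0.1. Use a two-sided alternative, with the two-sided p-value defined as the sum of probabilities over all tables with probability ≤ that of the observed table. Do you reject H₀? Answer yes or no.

reject H₀: yes

Margins: r₁=13, r₂=11, c₁=10, c₂=14, n=24
p_obs = C(13,3)·C(11,7)/C(24,10); sum pmf over tables with pmf ≤ p_obs
p-value (two-sided) = 0.09530
At α=0.1: p < α → reject H₀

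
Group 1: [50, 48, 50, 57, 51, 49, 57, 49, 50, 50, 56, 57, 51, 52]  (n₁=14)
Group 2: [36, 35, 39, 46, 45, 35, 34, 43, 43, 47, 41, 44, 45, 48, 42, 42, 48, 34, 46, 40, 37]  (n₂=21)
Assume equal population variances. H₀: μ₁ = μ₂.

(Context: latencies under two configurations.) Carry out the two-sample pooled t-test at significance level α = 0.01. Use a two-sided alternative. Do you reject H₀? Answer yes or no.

x̄₁=51.929, s₁=3.316, n₁=14
x̄₂=41.429, s₂=4.728, n₂=21
s_p² = [13·3.316² + 20·4.728²]/33 = 17.8810
SE = √(s_p²·(1/14+1/21)) = 1.4590
t = (51.929−41.429)/1.4590 = 7.1967
df = 33
p-value (two-sided) = 0.00000
At α=0.01: p < α → reject H₀

reject H₀: yes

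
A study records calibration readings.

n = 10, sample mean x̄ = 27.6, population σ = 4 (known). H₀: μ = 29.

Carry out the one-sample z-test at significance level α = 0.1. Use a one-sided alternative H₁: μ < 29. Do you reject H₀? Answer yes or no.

reject H₀: no

SE = σ/√n = 4/√10 = 1.2649
z = (x̄−μ₀)/SE = (27.6−29)/1.2649 = -1.1068
p-value (one-sided, H₁ less) = 0.13419
At α=0.1: p ≥ α → fail to reject H₀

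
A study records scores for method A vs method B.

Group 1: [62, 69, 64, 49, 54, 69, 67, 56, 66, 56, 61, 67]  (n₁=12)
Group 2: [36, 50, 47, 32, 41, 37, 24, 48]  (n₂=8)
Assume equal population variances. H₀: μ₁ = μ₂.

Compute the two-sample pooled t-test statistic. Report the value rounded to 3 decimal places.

test statistic = 6.461

x̄₁=61.667, s₁=6.555, n₁=12
x̄₂=39.375, s₂=8.911, n₂=8
s_p² = [11·6.555² + 7·8.911²]/18 = 57.1412
SE = √(s_p²·(1/12+1/8)) = 3.4503
t = (61.667−39.375)/3.4503 = 6.4608
df = 18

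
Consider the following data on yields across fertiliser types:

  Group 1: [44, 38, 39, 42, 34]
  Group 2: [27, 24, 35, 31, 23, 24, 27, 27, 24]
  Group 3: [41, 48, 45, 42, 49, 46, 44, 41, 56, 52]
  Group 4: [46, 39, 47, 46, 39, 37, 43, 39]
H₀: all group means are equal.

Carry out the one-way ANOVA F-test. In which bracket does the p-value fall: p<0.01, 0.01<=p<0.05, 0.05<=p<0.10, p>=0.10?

Group means [39.40, 26.89, 46.40, 42.00], grand mean 38.719
SSB = Σnᵢ(x̄ᵢ−x̄)² = 1937.980; SSW = ΣΣ(x−x̄ᵢ)² = 510.489
MSB = 1937.980/3 = 645.9933; MSW = 510.489/28 = 18.2317
F = MSB/MSW = 35.4323
df = (3, 28)
p-value (upper-tail) = 0.00000
→ bracket: p<0.01

p-value bracket: p<0.01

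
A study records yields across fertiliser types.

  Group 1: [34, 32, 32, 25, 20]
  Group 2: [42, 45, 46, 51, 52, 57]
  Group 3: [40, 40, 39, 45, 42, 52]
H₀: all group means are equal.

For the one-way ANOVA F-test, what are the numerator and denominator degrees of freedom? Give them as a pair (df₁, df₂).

degrees of freedom = [2, 14]

k = 3 groups, N = 17 total
df = (k−1, N−k) = (3−1, 17−3) = (2, 14)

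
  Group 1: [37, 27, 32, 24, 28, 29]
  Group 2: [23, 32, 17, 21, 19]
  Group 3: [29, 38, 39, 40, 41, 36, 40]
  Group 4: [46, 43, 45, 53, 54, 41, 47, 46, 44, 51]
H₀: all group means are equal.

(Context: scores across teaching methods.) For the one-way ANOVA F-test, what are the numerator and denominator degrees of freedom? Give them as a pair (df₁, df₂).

k = 4 groups, N = 28 total
df = (k−1, N−k) = (4−1, 28−4) = (3, 24)

degrees of freedom = [3, 24]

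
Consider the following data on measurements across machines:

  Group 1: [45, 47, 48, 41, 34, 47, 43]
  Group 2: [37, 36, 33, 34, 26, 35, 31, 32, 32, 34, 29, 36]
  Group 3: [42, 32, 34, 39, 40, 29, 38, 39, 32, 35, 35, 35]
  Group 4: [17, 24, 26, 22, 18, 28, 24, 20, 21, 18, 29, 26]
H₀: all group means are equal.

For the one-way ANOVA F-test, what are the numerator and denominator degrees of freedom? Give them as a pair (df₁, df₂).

k = 4 groups, N = 43 total
df = (k−1, N−k) = (4−1, 43−4) = (3, 39)

degrees of freedom = [3, 39]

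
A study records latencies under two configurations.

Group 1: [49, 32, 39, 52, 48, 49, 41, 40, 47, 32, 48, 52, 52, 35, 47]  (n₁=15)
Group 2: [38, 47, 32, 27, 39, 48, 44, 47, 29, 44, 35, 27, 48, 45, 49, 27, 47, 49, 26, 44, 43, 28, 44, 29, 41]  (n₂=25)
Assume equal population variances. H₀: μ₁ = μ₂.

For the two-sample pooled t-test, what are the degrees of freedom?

degrees of freedom = 38

df = n₁ + n₂ − 2 = 15 + 25 − 2 = 38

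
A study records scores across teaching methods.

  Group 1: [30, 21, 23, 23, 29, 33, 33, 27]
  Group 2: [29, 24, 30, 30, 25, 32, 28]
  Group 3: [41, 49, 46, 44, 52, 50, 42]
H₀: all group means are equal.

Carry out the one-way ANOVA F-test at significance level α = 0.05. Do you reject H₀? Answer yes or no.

Group means [27.38, 28.29, 46.29], grand mean 33.682
SSB = Σnᵢ(x̄ᵢ−x̄)² = 1634.041; SSW = ΣΣ(x−x̄ᵢ)² = 306.732
MSB = 1634.041/2 = 817.0203; MSW = 306.732/19 = 16.1438
F = MSB/MSW = 50.6089
df = (2, 19)
p-value (upper-tail) = 0.00000
At α=0.05: p < α → reject H₀

reject H₀: yes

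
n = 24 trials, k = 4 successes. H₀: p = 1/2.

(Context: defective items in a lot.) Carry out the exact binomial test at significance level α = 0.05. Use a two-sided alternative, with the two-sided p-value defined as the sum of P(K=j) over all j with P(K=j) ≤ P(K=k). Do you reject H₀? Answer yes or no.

reject H₀: yes

Exact binomial: n=24, k=4, p₀=1/2=0.5000
P(X=j) = C(n,j)·p₀^j·(1−p₀)^(n−j); p = Σ P(X=j) over j with P(X=j) ≤ P(X=4)
p-value (two-sided) = 0.00154
At α=0.05: p < α → reject H₀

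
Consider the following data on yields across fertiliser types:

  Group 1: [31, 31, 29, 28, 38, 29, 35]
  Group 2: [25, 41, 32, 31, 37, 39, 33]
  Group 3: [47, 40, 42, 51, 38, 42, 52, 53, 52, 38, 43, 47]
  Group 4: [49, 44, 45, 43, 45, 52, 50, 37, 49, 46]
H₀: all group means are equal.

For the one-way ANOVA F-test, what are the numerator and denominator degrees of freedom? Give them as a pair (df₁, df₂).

k = 4 groups, N = 36 total
df = (k−1, N−k) = (4−1, 36−4) = (3, 32)

degrees of freedom = [3, 32]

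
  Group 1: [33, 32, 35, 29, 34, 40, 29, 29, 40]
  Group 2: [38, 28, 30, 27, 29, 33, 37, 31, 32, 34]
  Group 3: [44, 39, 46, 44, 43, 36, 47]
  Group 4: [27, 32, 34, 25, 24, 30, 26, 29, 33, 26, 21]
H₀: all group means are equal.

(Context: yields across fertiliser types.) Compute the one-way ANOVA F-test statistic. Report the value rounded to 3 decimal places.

Group means [33.44, 31.90, 42.71, 27.91], grand mean 33.135
SSB = Σnᵢ(x̄ᵢ−x̄)² = 958.864; SSW = ΣΣ(x−x̄ᵢ)² = 527.460
MSB = 958.864/3 = 319.6215; MSW = 527.460/33 = 15.9836
F = MSB/MSW = 19.9968
df = (3, 33)

test statistic = 19.997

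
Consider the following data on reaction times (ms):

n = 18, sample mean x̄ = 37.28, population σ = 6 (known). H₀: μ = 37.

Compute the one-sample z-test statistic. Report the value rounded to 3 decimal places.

test statistic = 0.198

SE = σ/√n = 6/√18 = 1.4142
z = (x̄−μ₀)/SE = (37.28−37)/1.4142 = 0.1980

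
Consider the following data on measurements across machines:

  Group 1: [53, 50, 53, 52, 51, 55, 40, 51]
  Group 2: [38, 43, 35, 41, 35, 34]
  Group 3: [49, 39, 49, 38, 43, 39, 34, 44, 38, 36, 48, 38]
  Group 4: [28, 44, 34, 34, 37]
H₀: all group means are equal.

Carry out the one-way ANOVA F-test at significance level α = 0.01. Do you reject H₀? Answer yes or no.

reject H₀: yes

Group means [50.62, 37.67, 41.25, 35.40], grand mean 42.032
SSB = Σnᵢ(x̄ᵢ−x̄)² = 932.309; SSW = ΣΣ(x−x̄ᵢ)² = 646.658
MSB = 932.309/3 = 310.7698; MSW = 646.658/27 = 23.9503
F = MSB/MSW = 12.9756
df = (3, 27)
p-value (upper-tail) = 0.00002
At α=0.01: p < α → reject H₀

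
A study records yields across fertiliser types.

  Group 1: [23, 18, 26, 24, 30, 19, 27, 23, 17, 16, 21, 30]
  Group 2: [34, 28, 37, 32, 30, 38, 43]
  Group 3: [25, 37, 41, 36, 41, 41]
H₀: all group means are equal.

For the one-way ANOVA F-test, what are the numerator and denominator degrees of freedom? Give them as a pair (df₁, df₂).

degrees of freedom = [2, 22]

k = 3 groups, N = 25 total
df = (k−1, N−k) = (3−1, 25−3) = (2, 22)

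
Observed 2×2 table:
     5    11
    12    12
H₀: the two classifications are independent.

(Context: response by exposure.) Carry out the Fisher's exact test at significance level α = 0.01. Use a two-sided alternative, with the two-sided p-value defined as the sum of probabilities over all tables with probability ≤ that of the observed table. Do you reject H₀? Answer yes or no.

reject H₀: no

Margins: r₁=16, r₂=24, c₁=17, c₂=23, n=40
p_obs = C(16,5)·C(24,12)/C(40,17); sum pmf over tables with pmf ≤ p_obs
p-value (two-sided) = 0.33222
At α=0.01: p ≥ α → fail to reject H₀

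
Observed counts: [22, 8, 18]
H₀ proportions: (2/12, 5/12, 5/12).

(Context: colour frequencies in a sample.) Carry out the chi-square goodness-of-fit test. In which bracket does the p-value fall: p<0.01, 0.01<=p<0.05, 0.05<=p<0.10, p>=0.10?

p-value bracket: p<0.01

n = 48; E_i = n·p_i = [8.00, 20.00, 20.00]
χ² = (22−8.00)²/8.00 + (8−20.00)²/20.00 + (18−20.00)²/20.00 = 31.9000
df = 2
p-value (upper-tail) = 0.00000
→ bracket: p<0.01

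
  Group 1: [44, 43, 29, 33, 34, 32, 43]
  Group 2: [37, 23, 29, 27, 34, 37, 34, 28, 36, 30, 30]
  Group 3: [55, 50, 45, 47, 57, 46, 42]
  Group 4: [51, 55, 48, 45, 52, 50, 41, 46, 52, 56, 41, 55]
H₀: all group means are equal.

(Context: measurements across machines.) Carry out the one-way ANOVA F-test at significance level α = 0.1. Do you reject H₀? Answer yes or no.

Group means [36.86, 31.36, 48.86, 49.33], grand mean 41.541
SSB = Σnᵢ(x̄ᵢ−x̄)² = 2396.263; SSW = ΣΣ(x−x̄ᵢ)² = 918.926
MSB = 2396.263/3 = 798.7543; MSW = 918.926/33 = 27.8463
F = MSB/MSW = 28.6844
df = (3, 33)
p-value (upper-tail) = 0.00000
At α=0.1: p < α → reject H₀

reject H₀: yes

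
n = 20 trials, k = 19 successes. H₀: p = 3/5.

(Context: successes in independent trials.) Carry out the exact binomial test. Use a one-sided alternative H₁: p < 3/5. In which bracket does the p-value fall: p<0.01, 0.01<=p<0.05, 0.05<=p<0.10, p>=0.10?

Exact binomial: n=20, k=19, p₀=3/5=0.6000
P(X≤19) from Σ C(n,i)·p₀^i·(1−p₀)^(n−i)
p-value (one-sided, H₁ less) = 0.99996
→ bracket: p>=0.10

p-value bracket: p>=0.10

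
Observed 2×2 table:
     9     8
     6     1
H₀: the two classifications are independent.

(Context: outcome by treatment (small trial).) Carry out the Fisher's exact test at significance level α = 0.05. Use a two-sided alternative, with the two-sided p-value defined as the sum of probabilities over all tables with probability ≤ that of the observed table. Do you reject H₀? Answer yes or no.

Margins: r₁=17, r₂=7, c₁=15, c₂=9, n=24
p_obs = C(17,9)·C(7,6)/C(24,15); sum pmf over tables with pmf ≤ p_obs
p-value (two-sided) = 0.19071
At α=0.05: p ≥ α → fail to reject H₀

reject H₀: no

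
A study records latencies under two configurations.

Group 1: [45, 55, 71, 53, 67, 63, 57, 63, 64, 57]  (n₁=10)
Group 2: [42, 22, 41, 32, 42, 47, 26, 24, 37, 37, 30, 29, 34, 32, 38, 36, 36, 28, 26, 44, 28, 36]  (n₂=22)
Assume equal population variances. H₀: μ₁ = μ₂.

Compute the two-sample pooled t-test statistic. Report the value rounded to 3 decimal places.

test statistic = 9.462

x̄₁=59.500, s₁=7.590, n₁=10
x̄₂=33.955, s₂=6.849, n₂=22
s_p² = [9·7.590² + 21·6.849²]/30 = 50.1152
SE = √(s_p²·(1/10+1/22)) = 2.6999
t = (59.500−33.955)/2.6999 = 9.4616
df = 30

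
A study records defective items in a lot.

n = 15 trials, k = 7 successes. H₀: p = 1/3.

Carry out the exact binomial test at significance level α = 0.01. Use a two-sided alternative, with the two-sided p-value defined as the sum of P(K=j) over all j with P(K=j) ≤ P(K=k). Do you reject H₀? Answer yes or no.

reject H₀: no

Exact binomial: n=15, k=7, p₀=1/3=0.3333
P(X=j) = C(n,j)·p₀^j·(1−p₀)^(n−j); p = Σ P(X=j) over j with P(X=j) ≤ P(X=7)
p-value (two-sided) = 0.28240
At α=0.01: p ≥ α → fail to reject H₀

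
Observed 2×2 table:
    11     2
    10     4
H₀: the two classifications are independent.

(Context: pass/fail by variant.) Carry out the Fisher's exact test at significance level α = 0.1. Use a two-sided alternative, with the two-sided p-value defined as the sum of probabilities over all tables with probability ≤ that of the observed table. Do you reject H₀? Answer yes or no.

Margins: r₁=13, r₂=14, c₁=21, c₂=6, n=27
p_obs = C(13,11)·C(14,10)/C(27,21); sum pmf over tables with pmf ≤ p_obs
p-value (two-sided) = 0.64831
At α=0.1: p ≥ α → fail to reject H₀

reject H₀: no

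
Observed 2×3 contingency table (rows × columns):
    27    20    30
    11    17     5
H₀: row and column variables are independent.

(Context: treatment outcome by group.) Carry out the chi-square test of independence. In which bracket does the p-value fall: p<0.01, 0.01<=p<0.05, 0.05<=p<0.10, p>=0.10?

p-value bracket: 0.01<=p<0.05

Row totals [77, 33], col totals [38, 37, 35], n=110
χ² = (27−26.60)²/26.60 + (20−25.90)²/25.90 + (30−24.50)²/24.50 + (11−11.40)²/11.40 + (17−11.10)²/11.10 + (5−10.50)²/10.50 = 8.6157
df = 2
p-value (upper-tail) = 0.01346
→ bracket: 0.01<=p<0.05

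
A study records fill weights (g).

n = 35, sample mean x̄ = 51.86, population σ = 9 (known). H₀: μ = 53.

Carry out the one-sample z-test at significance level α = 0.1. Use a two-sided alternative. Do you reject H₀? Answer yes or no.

SE = σ/√n = 9/√35 = 1.5213
z = (x̄−μ₀)/SE = (51.86−53)/1.5213 = -0.7494
p-value (two-sided) = 0.45363
At α=0.1: p ≥ α → fail to reject H₀

reject H₀: no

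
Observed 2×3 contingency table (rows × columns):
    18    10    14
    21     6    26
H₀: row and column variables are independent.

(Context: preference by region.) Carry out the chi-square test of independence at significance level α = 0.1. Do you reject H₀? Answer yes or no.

reject H₀: no

Row totals [42, 53], col totals [39, 16, 40], n=95
χ² = (18−17.24)²/17.24 + (10−7.07)²/7.07 + (14−17.68)²/17.68 + (21−21.76)²/21.76 + (6−8.93)²/8.93 + (26−22.32)²/22.32 = 3.6054
df = 2
p-value (upper-tail) = 0.16485
At α=0.1: p ≥ α → fail to reject H₀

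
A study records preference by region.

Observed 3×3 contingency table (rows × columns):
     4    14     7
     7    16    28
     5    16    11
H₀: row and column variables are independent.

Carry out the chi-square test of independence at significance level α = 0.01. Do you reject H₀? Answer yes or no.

reject H₀: no

Row totals [25, 51, 32], col totals [16, 46, 46], n=108
χ² = (4−3.70)²/3.70 + (14−10.65)²/10.65 + (7−10.65)²/10.65 + (7−7.56)²/7.56 + (16−21.72)²/21.72 + (28−21.72)²/21.72 + (5−4.74)²/4.74 + (16−13.63)²/13.63 + (11−13.63)²/13.63 = 6.6250
df = 4
p-value (upper-tail) = 0.15708
At α=0.01: p ≥ α → fail to reject H₀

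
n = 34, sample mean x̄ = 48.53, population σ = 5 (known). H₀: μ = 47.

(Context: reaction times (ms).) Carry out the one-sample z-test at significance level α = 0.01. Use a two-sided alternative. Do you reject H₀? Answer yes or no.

reject H₀: no

SE = σ/√n = 5/√34 = 0.8575
z = (x̄−μ₀)/SE = (48.53−47)/0.8575 = 1.7843
p-value (two-sided) = 0.07438
At α=0.01: p ≥ α → fail to reject H₀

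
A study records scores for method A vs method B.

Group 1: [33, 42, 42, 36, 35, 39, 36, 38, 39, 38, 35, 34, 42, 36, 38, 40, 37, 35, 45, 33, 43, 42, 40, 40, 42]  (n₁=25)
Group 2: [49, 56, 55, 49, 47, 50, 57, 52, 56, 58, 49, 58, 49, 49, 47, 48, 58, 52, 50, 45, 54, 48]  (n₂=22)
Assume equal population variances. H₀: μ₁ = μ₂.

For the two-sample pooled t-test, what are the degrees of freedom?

df = n₁ + n₂ − 2 = 25 + 22 − 2 = 45

degrees of freedom = 45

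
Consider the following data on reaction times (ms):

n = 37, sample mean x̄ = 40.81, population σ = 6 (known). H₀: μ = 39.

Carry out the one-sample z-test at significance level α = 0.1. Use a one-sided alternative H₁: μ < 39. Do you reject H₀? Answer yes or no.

reject H₀: no

SE = σ/√n = 6/√37 = 0.9864
z = (x̄−μ₀)/SE = (40.81−39)/0.9864 = 1.8350
p-value (one-sided, H₁ less) = 0.96674
At α=0.1: p ≥ α → fail to reject H₀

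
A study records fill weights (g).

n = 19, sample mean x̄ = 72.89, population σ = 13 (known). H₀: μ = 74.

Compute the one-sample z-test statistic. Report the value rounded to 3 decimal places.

SE = σ/√n = 13/√19 = 2.9824
z = (x̄−μ₀)/SE = (72.89−74)/2.9824 = -0.3722

test statistic = -0.372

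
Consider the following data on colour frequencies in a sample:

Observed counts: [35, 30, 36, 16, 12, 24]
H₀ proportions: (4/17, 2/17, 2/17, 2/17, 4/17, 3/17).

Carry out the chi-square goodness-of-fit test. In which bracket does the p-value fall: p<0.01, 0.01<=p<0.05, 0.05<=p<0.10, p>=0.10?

n = 153; E_i = n·p_i = [36.00, 18.00, 18.00, 18.00, 36.00, 27.00]
χ² = (35−36.00)²/36.00 + (30−18.00)²/18.00 + (36−18.00)²/18.00 + (16−18.00)²/18.00 + (12−36.00)²/36.00 + (24−27.00)²/27.00 = 42.5833
df = 5
p-value (upper-tail) = 0.00000
→ bracket: p<0.01

p-value bracket: p<0.01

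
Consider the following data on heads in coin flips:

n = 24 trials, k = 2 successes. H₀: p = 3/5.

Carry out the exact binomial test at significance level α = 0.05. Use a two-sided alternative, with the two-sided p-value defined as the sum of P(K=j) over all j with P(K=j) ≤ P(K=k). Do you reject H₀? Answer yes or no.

reject H₀: yes

Exact binomial: n=24, k=2, p₀=3/5=0.6000
P(X=j) = C(n,j)·p₀^j·(1−p₀)^(n−j); p = Σ P(X=j) over j with P(X=j) ≤ P(X=2)
p-value (two-sided) = 0.00000
At α=0.05: p < α → reject H₀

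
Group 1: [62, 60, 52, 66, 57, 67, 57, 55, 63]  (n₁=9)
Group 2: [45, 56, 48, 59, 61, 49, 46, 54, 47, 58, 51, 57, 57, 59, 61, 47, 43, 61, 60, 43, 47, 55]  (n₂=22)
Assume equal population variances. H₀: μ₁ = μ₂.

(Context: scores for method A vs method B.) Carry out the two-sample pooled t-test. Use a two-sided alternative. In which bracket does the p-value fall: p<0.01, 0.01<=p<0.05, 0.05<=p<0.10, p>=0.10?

p-value bracket: p<0.01

x̄₁=59.889, s₁=5.061, n₁=9
x̄₂=52.909, s₂=6.361, n₂=22
s_p² = [8·5.061² + 21·6.361²]/29 = 36.3692
SE = √(s_p²·(1/9+1/22)) = 2.3862
t = (59.889−52.909)/2.3862 = 2.9250
df = 29
p-value (two-sided) = 0.00662
→ bracket: p<0.01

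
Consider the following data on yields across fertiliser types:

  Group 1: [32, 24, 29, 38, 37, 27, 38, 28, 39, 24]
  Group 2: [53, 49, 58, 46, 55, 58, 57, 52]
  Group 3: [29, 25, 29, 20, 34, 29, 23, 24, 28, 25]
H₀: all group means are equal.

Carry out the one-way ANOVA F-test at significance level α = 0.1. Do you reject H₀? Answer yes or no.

reject H₀: yes

Group means [31.60, 53.50, 26.60], grand mean 36.071
SSB = Σnᵢ(x̄ᵢ−x̄)² = 3527.057; SSW = ΣΣ(x−x̄ᵢ)² = 598.800
MSB = 3527.057/2 = 1763.5286; MSW = 598.800/25 = 23.9520
F = MSB/MSW = 73.6276
df = (2, 25)
p-value (upper-tail) = 0.00000
At α=0.1: p < α → reject H₀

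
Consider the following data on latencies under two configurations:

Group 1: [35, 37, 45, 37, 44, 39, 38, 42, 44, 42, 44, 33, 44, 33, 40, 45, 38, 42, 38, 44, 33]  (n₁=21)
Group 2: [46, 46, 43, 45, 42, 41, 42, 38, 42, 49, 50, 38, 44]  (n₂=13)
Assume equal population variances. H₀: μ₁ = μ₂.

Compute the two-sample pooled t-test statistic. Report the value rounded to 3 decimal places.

x̄₁=39.857, s₁=4.151, n₁=21
x̄₂=43.538, s₂=3.666, n₂=13
s_p² = [20·4.151² + 12·3.666²]/32 = 15.8063
SE = √(s_p²·(1/21+1/13)) = 1.4031
t = (39.857−43.538)/1.4031 = -2.6238
df = 32

test statistic = -2.624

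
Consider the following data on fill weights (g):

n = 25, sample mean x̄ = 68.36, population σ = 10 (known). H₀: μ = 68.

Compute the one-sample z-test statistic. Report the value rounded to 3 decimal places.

test statistic = 0.180

SE = σ/√n = 10/√25 = 2.0000
z = (x̄−μ₀)/SE = (68.36−68)/2.0000 = 0.1800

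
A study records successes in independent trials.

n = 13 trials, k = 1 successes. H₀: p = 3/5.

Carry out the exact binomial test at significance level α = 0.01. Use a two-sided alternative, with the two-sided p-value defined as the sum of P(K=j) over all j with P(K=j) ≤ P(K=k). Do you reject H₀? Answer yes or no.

reject H₀: yes

Exact binomial: n=13, k=1, p₀=3/5=0.6000
P(X=j) = C(n,j)·p₀^j·(1−p₀)^(n−j); p = Σ P(X=j) over j with P(X=j) ≤ P(X=1)
p-value (two-sided) = 0.00014
At α=0.01: p < α → reject H₀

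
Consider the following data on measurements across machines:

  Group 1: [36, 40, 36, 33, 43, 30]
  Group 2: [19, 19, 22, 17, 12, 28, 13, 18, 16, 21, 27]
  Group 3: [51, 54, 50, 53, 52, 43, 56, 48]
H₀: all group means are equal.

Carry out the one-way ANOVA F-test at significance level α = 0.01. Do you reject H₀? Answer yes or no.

reject H₀: yes

Group means [36.33, 19.27, 50.88], grand mean 33.480
SSB = Σnᵢ(x̄ᵢ−x̄)² = 4689.850; SSW = ΣΣ(x−x̄ᵢ)² = 478.390
MSB = 4689.850/2 = 2344.9249; MSW = 478.390/22 = 21.7450
F = MSB/MSW = 107.8374
df = (2, 22)
p-value (upper-tail) = 0.00000
At α=0.01: p < α → reject H₀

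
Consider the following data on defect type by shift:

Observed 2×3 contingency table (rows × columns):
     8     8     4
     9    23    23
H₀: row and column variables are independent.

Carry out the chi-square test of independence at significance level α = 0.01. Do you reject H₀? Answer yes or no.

Row totals [20, 55], col totals [17, 31, 27], n=75
χ² = (8−4.53)²/4.53 + (8−8.27)²/8.27 + (4−7.20)²/7.20 + (9−12.47)²/12.47 + (23−22.73)²/22.73 + (23−19.80)²/19.80 = 5.5661
df = 2
p-value (upper-tail) = 0.06185
At α=0.01: p ≥ α → fail to reject H₀

reject H₀: no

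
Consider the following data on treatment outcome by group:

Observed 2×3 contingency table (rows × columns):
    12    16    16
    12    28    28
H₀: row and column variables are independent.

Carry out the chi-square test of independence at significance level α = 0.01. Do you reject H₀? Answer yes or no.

Row totals [44, 68], col totals [24, 44, 44], n=112
χ² = (12−9.43)²/9.43 + (16−17.29)²/17.29 + (16−17.29)²/17.29 + (12−14.57)²/14.57 + (28−26.71)²/26.71 + (28−26.71)²/26.71 = 1.4701
df = 2
p-value (upper-tail) = 0.47948
At α=0.01: p ≥ α → fail to reject H₀

reject H₀: no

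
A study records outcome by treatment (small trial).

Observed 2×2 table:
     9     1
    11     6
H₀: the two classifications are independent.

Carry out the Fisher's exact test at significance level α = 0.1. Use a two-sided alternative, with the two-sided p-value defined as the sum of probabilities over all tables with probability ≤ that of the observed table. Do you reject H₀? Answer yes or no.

reject H₀: no

Margins: r₁=10, r₂=17, c₁=20, c₂=7, n=27
p_obs = C(10,9)·C(17,11)/C(27,20); sum pmf over tables with pmf ≤ p_obs
p-value (two-sided) = 0.20401
At α=0.1: p ≥ α → fail to reject H₀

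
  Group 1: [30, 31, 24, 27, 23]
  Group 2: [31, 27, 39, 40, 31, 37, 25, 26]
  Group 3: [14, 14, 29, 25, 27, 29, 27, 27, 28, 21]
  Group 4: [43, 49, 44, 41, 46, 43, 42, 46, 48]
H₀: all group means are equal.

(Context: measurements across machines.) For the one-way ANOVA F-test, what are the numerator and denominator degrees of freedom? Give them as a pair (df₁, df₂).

k = 4 groups, N = 32 total
df = (k−1, N−k) = (4−1, 32−4) = (3, 28)

degrees of freedom = [3, 28]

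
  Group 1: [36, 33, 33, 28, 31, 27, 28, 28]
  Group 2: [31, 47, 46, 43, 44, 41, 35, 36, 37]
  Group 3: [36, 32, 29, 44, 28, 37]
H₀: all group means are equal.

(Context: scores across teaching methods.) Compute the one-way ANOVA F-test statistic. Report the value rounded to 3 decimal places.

test statistic = 7.877

Group means [30.50, 40.00, 34.33], grand mean 35.217
SSB = Σnᵢ(x̄ᵢ−x̄)² = 388.580; SSW = ΣΣ(x−x̄ᵢ)² = 493.333
MSB = 388.580/2 = 194.2899; MSW = 493.333/20 = 24.6667
F = MSB/MSW = 7.8766
df = (2, 20)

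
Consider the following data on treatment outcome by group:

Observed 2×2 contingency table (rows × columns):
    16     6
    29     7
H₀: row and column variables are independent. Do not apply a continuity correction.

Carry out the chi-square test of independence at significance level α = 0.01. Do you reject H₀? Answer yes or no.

reject H₀: no

Row totals [22, 36], col totals [45, 13], n=58
χ² = (16−17.07)²/17.07 + (6−4.93)²/4.93 + (29−27.93)²/27.93 + (7−8.07)²/8.07 = 0.4812
df = 1
p-value (upper-tail) = 0.48788
At α=0.01: p ≥ α → fail to reject H₀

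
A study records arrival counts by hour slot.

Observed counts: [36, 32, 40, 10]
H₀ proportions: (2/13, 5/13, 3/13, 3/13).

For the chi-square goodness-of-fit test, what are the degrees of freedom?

degrees of freedom = 3

df = k − 1 = 4 − 1 = 3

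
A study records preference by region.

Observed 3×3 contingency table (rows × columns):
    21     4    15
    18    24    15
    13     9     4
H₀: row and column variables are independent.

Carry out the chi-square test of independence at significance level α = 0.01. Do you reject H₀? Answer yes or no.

Row totals [40, 57, 26], col totals [52, 37, 34], n=123
χ² = (21−16.91)²/16.91 + (4−12.03)²/12.03 + (15−11.06)²/11.06 + (18−24.10)²/24.10 + (24−17.15)²/17.15 + (15−15.76)²/15.76 + (13−10.99)²/10.99 + (9−7.82)²/7.82 + (4−7.19)²/7.19 = 14.0339
df = 4
p-value (upper-tail) = 0.00719
At α=0.01: p < α → reject H₀

reject H₀: yes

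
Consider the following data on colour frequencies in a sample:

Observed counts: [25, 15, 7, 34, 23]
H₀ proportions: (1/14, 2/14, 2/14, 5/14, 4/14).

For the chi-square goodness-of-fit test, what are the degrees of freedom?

degrees of freedom = 4

df = k − 1 = 5 − 1 = 4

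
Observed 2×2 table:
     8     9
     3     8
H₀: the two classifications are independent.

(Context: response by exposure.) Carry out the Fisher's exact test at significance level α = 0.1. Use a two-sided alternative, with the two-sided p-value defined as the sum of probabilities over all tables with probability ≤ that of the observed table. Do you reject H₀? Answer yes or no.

reject H₀: no

Margins: r₁=17, r₂=11, c₁=11, c₂=17, n=28
p_obs = C(17,8)·C(11,3)/C(28,11); sum pmf over tables with pmf ≤ p_obs
p-value (two-sided) = 0.43488
At α=0.1: p ≥ α → fail to reject H₀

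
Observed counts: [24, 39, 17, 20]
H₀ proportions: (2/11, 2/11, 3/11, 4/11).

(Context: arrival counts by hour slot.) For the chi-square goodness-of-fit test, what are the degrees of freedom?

degrees of freedom = 3

df = k − 1 = 4 − 1 = 3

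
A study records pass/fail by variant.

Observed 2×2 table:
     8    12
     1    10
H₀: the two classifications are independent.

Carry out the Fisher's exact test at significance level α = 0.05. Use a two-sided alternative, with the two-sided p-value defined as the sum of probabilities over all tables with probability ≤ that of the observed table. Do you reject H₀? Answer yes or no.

reject H₀: no

Margins: r₁=20, r₂=11, c₁=9, c₂=22, n=31
p_obs = C(20,8)·C(11,1)/C(31,9); sum pmf over tables with pmf ≤ p_obs
p-value (two-sided) = 0.10647
At α=0.05: p ≥ α → fail to reject H₀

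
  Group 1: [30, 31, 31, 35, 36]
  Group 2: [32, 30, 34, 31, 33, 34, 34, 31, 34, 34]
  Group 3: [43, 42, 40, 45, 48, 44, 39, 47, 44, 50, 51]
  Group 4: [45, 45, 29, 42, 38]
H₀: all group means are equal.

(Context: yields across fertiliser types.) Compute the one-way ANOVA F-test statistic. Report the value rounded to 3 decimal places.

test statistic = 22.604

Group means [32.60, 32.70, 44.82, 39.80], grand mean 38.129
SSB = Σnᵢ(x̄ᵢ−x̄)² = 953.748; SSW = ΣΣ(x−x̄ᵢ)² = 379.736
MSB = 953.748/3 = 317.9158; MSW = 379.736/27 = 14.0643
F = MSB/MSW = 22.6044
df = (3, 27)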